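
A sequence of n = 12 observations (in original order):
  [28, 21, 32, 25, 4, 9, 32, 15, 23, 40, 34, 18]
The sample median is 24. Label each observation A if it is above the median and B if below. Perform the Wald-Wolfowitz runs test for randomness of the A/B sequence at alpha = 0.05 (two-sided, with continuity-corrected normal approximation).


Step 1: Compute median = 24; label A = above, B = below.
Labels in order: ABAABBABBAAB  (n_A = 6, n_B = 6)
Step 2: Count runs R = 8.
Step 3: Under H0 (random ordering), E[R] = 2*n_A*n_B/(n_A+n_B) + 1 = 2*6*6/12 + 1 = 7.0000.
        Var[R] = 2*n_A*n_B*(2*n_A*n_B - n_A - n_B) / ((n_A+n_B)^2 * (n_A+n_B-1)) = 4320/1584 = 2.7273.
        SD[R] = 1.6514.
Step 4: Continuity-corrected z = (R - 0.5 - E[R]) / SD[R] = (8 - 0.5 - 7.0000) / 1.6514 = 0.3028.
Step 5: Two-sided p-value via normal approximation = 2*(1 - Phi(|z|)) = 0.762069.
Step 6: alpha = 0.05. fail to reject H0.

R = 8, z = 0.3028, p = 0.762069, fail to reject H0.


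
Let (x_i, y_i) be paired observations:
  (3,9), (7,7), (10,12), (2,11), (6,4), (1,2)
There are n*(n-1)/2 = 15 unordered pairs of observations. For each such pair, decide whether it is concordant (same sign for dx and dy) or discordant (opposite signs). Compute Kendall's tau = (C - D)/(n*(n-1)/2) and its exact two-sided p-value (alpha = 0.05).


Step 1: Enumerate the 15 unordered pairs (i,j) with i<j and classify each by sign(x_j-x_i) * sign(y_j-y_i).
  (1,2):dx=+4,dy=-2->D; (1,3):dx=+7,dy=+3->C; (1,4):dx=-1,dy=+2->D; (1,5):dx=+3,dy=-5->D
  (1,6):dx=-2,dy=-7->C; (2,3):dx=+3,dy=+5->C; (2,4):dx=-5,dy=+4->D; (2,5):dx=-1,dy=-3->C
  (2,6):dx=-6,dy=-5->C; (3,4):dx=-8,dy=-1->C; (3,5):dx=-4,dy=-8->C; (3,6):dx=-9,dy=-10->C
  (4,5):dx=+4,dy=-7->D; (4,6):dx=-1,dy=-9->C; (5,6):dx=-5,dy=-2->C
Step 2: C = 10, D = 5, total pairs = 15.
Step 3: tau = (C - D)/(n(n-1)/2) = (10 - 5)/15 = 0.333333.
Step 4: Exact two-sided p-value (enumerate n! = 720 permutations of y under H0): p = 0.469444.
Step 5: alpha = 0.05. fail to reject H0.

tau_b = 0.3333 (C=10, D=5), p = 0.469444, fail to reject H0.


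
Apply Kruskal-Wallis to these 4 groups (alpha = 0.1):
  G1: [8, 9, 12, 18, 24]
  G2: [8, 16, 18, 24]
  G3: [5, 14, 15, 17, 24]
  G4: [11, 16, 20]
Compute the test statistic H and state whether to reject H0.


Step 1: Combine all N = 17 observations and assign midranks.
sorted (value, group, rank): (5,G3,1), (8,G1,2.5), (8,G2,2.5), (9,G1,4), (11,G4,5), (12,G1,6), (14,G3,7), (15,G3,8), (16,G2,9.5), (16,G4,9.5), (17,G3,11), (18,G1,12.5), (18,G2,12.5), (20,G4,14), (24,G1,16), (24,G2,16), (24,G3,16)
Step 2: Sum ranks within each group.
R_1 = 41 (n_1 = 5)
R_2 = 40.5 (n_2 = 4)
R_3 = 43 (n_3 = 5)
R_4 = 28.5 (n_4 = 3)
Step 3: H = 12/(N(N+1)) * sum(R_i^2/n_i) - 3(N+1)
     = 12/(17*18) * (41^2/5 + 40.5^2/4 + 43^2/5 + 28.5^2/3) - 3*18
     = 0.039216 * 1386.81 - 54
     = 0.384804.
Step 4: Ties present; correction factor C = 1 - 42/(17^3 - 17) = 0.991422. Corrected H = 0.384804 / 0.991422 = 0.388133.
Step 5: Under H0, H ~ chi^2(3); p-value = 0.942683.
Step 6: alpha = 0.1. fail to reject H0.

H = 0.3881, df = 3, p = 0.942683, fail to reject H0.


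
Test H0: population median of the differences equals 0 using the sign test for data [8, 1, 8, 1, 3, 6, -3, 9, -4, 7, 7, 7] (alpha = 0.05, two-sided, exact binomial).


Step 1: Discard zero differences. Original n = 12; n_eff = number of nonzero differences = 12.
Nonzero differences (with sign): +8, +1, +8, +1, +3, +6, -3, +9, -4, +7, +7, +7
Step 2: Count signs: positive = 10, negative = 2.
Step 3: Under H0: P(positive) = 0.5, so the number of positives S ~ Bin(12, 0.5).
Step 4: Two-sided exact p-value = sum of Bin(12,0.5) probabilities at or below the observed probability = 0.038574.
Step 5: alpha = 0.05. reject H0.

n_eff = 12, pos = 10, neg = 2, p = 0.038574, reject H0.


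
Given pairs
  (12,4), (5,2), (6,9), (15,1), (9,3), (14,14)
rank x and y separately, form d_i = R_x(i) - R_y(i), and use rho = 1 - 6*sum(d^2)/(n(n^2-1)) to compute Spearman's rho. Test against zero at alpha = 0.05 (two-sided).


Step 1: Rank x and y separately (midranks; no ties here).
rank(x): 12->4, 5->1, 6->2, 15->6, 9->3, 14->5
rank(y): 4->4, 2->2, 9->5, 1->1, 3->3, 14->6
Step 2: d_i = R_x(i) - R_y(i); compute d_i^2.
  (4-4)^2=0, (1-2)^2=1, (2-5)^2=9, (6-1)^2=25, (3-3)^2=0, (5-6)^2=1
sum(d^2) = 36.
Step 3: rho = 1 - 6*36 / (6*(6^2 - 1)) = 1 - 216/210 = -0.028571.
Step 4: Under H0, t = rho * sqrt((n-2)/(1-rho^2)) = -0.0572 ~ t(4).
Step 5: Two-sided p-value from the t-distribution with 4 df = 0.957155.
Step 6: alpha = 0.05. fail to reject H0.

rho = -0.0286, p = 0.957155, fail to reject H0 at alpha = 0.05.


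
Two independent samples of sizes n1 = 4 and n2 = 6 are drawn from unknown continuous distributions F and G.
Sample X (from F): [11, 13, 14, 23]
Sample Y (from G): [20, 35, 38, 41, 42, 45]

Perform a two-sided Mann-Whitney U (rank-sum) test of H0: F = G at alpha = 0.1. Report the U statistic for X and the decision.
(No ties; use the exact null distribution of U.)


Step 1: Combine and sort all 10 observations; assign midranks.
sorted (value, group): (11,X), (13,X), (14,X), (20,Y), (23,X), (35,Y), (38,Y), (41,Y), (42,Y), (45,Y)
ranks: 11->1, 13->2, 14->3, 20->4, 23->5, 35->6, 38->7, 41->8, 42->9, 45->10
Step 2: Rank sum for X: R1 = 1 + 2 + 3 + 5 = 11.
Step 3: U_X = R1 - n1(n1+1)/2 = 11 - 4*5/2 = 11 - 10 = 1.
       U_Y = n1*n2 - U_X = 24 - 1 = 23.
Step 4: No ties, so the exact null distribution of U (based on enumerating the C(10,4) = 210 equally likely rank assignments) gives the two-sided p-value.
Step 5: p-value = 0.019048; compare to alpha = 0.1. reject H0.

U_X = 1, p = 0.019048, reject H0 at alpha = 0.1.


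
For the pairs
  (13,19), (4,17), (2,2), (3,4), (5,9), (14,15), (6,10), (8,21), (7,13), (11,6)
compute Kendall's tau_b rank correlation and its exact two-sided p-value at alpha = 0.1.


Step 1: Enumerate the 45 unordered pairs (i,j) with i<j and classify each by sign(x_j-x_i) * sign(y_j-y_i).
  (1,2):dx=-9,dy=-2->C; (1,3):dx=-11,dy=-17->C; (1,4):dx=-10,dy=-15->C; (1,5):dx=-8,dy=-10->C
  (1,6):dx=+1,dy=-4->D; (1,7):dx=-7,dy=-9->C; (1,8):dx=-5,dy=+2->D; (1,9):dx=-6,dy=-6->C
  (1,10):dx=-2,dy=-13->C; (2,3):dx=-2,dy=-15->C; (2,4):dx=-1,dy=-13->C; (2,5):dx=+1,dy=-8->D
  (2,6):dx=+10,dy=-2->D; (2,7):dx=+2,dy=-7->D; (2,8):dx=+4,dy=+4->C; (2,9):dx=+3,dy=-4->D
  (2,10):dx=+7,dy=-11->D; (3,4):dx=+1,dy=+2->C; (3,5):dx=+3,dy=+7->C; (3,6):dx=+12,dy=+13->C
  (3,7):dx=+4,dy=+8->C; (3,8):dx=+6,dy=+19->C; (3,9):dx=+5,dy=+11->C; (3,10):dx=+9,dy=+4->C
  (4,5):dx=+2,dy=+5->C; (4,6):dx=+11,dy=+11->C; (4,7):dx=+3,dy=+6->C; (4,8):dx=+5,dy=+17->C
  (4,9):dx=+4,dy=+9->C; (4,10):dx=+8,dy=+2->C; (5,6):dx=+9,dy=+6->C; (5,7):dx=+1,dy=+1->C
  (5,8):dx=+3,dy=+12->C; (5,9):dx=+2,dy=+4->C; (5,10):dx=+6,dy=-3->D; (6,7):dx=-8,dy=-5->C
  (6,8):dx=-6,dy=+6->D; (6,9):dx=-7,dy=-2->C; (6,10):dx=-3,dy=-9->C; (7,8):dx=+2,dy=+11->C
  (7,9):dx=+1,dy=+3->C; (7,10):dx=+5,dy=-4->D; (8,9):dx=-1,dy=-8->C; (8,10):dx=+3,dy=-15->D
  (9,10):dx=+4,dy=-7->D
Step 2: C = 33, D = 12, total pairs = 45.
Step 3: tau = (C - D)/(n(n-1)/2) = (33 - 12)/45 = 0.466667.
Step 4: Exact two-sided p-value (enumerate n! = 3628800 permutations of y under H0): p = 0.072550.
Step 5: alpha = 0.1. reject H0.

tau_b = 0.4667 (C=33, D=12), p = 0.072550, reject H0.


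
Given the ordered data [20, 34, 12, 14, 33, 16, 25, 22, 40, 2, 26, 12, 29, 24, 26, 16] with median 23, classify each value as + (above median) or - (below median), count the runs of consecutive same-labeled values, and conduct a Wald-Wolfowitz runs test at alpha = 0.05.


Step 1: Compute median = 23; label A = above, B = below.
Labels in order: BABBABABABABAAAB  (n_A = 8, n_B = 8)
Step 2: Count runs R = 13.
Step 3: Under H0 (random ordering), E[R] = 2*n_A*n_B/(n_A+n_B) + 1 = 2*8*8/16 + 1 = 9.0000.
        Var[R] = 2*n_A*n_B*(2*n_A*n_B - n_A - n_B) / ((n_A+n_B)^2 * (n_A+n_B-1)) = 14336/3840 = 3.7333.
        SD[R] = 1.9322.
Step 4: Continuity-corrected z = (R - 0.5 - E[R]) / SD[R] = (13 - 0.5 - 9.0000) / 1.9322 = 1.8114.
Step 5: Two-sided p-value via normal approximation = 2*(1 - Phi(|z|)) = 0.070076.
Step 6: alpha = 0.05. fail to reject H0.

R = 13, z = 1.8114, p = 0.070076, fail to reject H0.


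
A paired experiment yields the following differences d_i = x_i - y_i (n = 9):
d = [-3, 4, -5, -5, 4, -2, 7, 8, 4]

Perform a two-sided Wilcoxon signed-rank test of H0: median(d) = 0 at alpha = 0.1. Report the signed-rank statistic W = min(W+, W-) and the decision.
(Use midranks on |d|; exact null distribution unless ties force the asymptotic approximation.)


Step 1: Drop any zero differences (none here) and take |d_i|.
|d| = [3, 4, 5, 5, 4, 2, 7, 8, 4]
Step 2: Midrank |d_i| (ties get averaged ranks).
ranks: |3|->2, |4|->4, |5|->6.5, |5|->6.5, |4|->4, |2|->1, |7|->8, |8|->9, |4|->4
Step 3: Attach original signs; sum ranks with positive sign and with negative sign.
W+ = 4 + 4 + 8 + 9 + 4 = 29
W- = 2 + 6.5 + 6.5 + 1 = 16
(Check: W+ + W- = 45 should equal n(n+1)/2 = 45.)
Step 4: Test statistic W = min(W+, W-) = 16.
Step 5: Ties in |d|, so use the tie-corrected normal approximation.
        E[W] = n(n+1)/4 = 9*10/4 = 22.5.
        Tie groups: |d|=4 (t=3), |d|=5 (t=2); sum(t^3 - t) = 30.
        Var[W] = n(n+1)(2n+1)/24 - sum(t^3-t)/48 = 1710/24 - 30/48 = 70.625.
        z = (W - E[W]) / sqrt(Var[W]) = (16 - 22.5) / 8.4039 = -0.7735.
        Two-sided p = 2*Phi(z) = 0.439254.
Step 6: alpha = 0.1. fail to reject H0.

W+ = 29, W- = 16, W = min = 16, p = 0.439254, fail to reject H0.


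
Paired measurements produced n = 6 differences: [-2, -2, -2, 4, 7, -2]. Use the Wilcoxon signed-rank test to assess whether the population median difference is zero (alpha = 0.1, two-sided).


Step 1: Drop any zero differences (none here) and take |d_i|.
|d| = [2, 2, 2, 4, 7, 2]
Step 2: Midrank |d_i| (ties get averaged ranks).
ranks: |2|->2.5, |2|->2.5, |2|->2.5, |4|->5, |7|->6, |2|->2.5
Step 3: Attach original signs; sum ranks with positive sign and with negative sign.
W+ = 5 + 6 = 11
W- = 2.5 + 2.5 + 2.5 + 2.5 = 10
(Check: W+ + W- = 21 should equal n(n+1)/2 = 21.)
Step 4: Test statistic W = min(W+, W-) = 10.
Step 5: Ties in |d|, so use the tie-corrected normal approximation.
        E[W] = n(n+1)/4 = 6*7/4 = 10.5.
        Tie groups: |d|=2 (t=4); sum(t^3 - t) = 60.
        Var[W] = n(n+1)(2n+1)/24 - sum(t^3-t)/48 = 546/24 - 60/48 = 21.5.
        z = (W - E[W]) / sqrt(Var[W]) = (10 - 10.5) / 4.6368 = -0.1078.
        Two-sided p = 2*Phi(z) = 0.914128.
Step 6: alpha = 0.1. fail to reject H0.

W+ = 11, W- = 10, W = min = 10, p = 0.914128, fail to reject H0.


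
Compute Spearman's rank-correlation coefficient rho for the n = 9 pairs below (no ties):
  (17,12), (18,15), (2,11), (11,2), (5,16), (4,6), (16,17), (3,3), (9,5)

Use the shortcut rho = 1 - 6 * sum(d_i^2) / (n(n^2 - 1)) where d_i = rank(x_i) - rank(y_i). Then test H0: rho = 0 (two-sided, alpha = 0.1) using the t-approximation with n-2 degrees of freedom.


Step 1: Rank x and y separately (midranks; no ties here).
rank(x): 17->8, 18->9, 2->1, 11->6, 5->4, 4->3, 16->7, 3->2, 9->5
rank(y): 12->6, 15->7, 11->5, 2->1, 16->8, 6->4, 17->9, 3->2, 5->3
Step 2: d_i = R_x(i) - R_y(i); compute d_i^2.
  (8-6)^2=4, (9-7)^2=4, (1-5)^2=16, (6-1)^2=25, (4-8)^2=16, (3-4)^2=1, (7-9)^2=4, (2-2)^2=0, (5-3)^2=4
sum(d^2) = 74.
Step 3: rho = 1 - 6*74 / (9*(9^2 - 1)) = 1 - 444/720 = 0.383333.
Step 4: Under H0, t = rho * sqrt((n-2)/(1-rho^2)) = 1.0981 ~ t(7).
Step 5: Two-sided p-value from the t-distribution with 7 df = 0.308495.
Step 6: alpha = 0.1. fail to reject H0.

rho = 0.3833, p = 0.308495, fail to reject H0 at alpha = 0.1.


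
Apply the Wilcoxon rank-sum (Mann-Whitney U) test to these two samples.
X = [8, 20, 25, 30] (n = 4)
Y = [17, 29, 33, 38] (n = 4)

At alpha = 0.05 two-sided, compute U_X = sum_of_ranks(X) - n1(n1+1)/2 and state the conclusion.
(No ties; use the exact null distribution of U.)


Step 1: Combine and sort all 8 observations; assign midranks.
sorted (value, group): (8,X), (17,Y), (20,X), (25,X), (29,Y), (30,X), (33,Y), (38,Y)
ranks: 8->1, 17->2, 20->3, 25->4, 29->5, 30->6, 33->7, 38->8
Step 2: Rank sum for X: R1 = 1 + 3 + 4 + 6 = 14.
Step 3: U_X = R1 - n1(n1+1)/2 = 14 - 4*5/2 = 14 - 10 = 4.
       U_Y = n1*n2 - U_X = 16 - 4 = 12.
Step 4: No ties, so the exact null distribution of U (based on enumerating the C(8,4) = 70 equally likely rank assignments) gives the two-sided p-value.
Step 5: p-value = 0.342857; compare to alpha = 0.05. fail to reject H0.

U_X = 4, p = 0.342857, fail to reject H0 at alpha = 0.05.


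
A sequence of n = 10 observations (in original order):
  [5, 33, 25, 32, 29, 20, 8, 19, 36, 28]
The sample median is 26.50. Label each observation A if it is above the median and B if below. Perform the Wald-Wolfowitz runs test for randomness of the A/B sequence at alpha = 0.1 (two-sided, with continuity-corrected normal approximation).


Step 1: Compute median = 26.50; label A = above, B = below.
Labels in order: BABAABBBAA  (n_A = 5, n_B = 5)
Step 2: Count runs R = 6.
Step 3: Under H0 (random ordering), E[R] = 2*n_A*n_B/(n_A+n_B) + 1 = 2*5*5/10 + 1 = 6.0000.
        Var[R] = 2*n_A*n_B*(2*n_A*n_B - n_A - n_B) / ((n_A+n_B)^2 * (n_A+n_B-1)) = 2000/900 = 2.2222.
        SD[R] = 1.4907.
Step 4: R = E[R], so z = 0 with no continuity correction.
Step 5: Two-sided p-value via normal approximation = 2*(1 - Phi(|z|)) = 1.000000.
Step 6: alpha = 0.1. fail to reject H0.

R = 6, z = 0.0000, p = 1.000000, fail to reject H0.


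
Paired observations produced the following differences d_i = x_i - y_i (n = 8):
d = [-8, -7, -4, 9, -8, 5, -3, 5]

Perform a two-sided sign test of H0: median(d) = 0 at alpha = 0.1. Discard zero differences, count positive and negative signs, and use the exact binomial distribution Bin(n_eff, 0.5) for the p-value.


Step 1: Discard zero differences. Original n = 8; n_eff = number of nonzero differences = 8.
Nonzero differences (with sign): -8, -7, -4, +9, -8, +5, -3, +5
Step 2: Count signs: positive = 3, negative = 5.
Step 3: Under H0: P(positive) = 0.5, so the number of positives S ~ Bin(8, 0.5).
Step 4: Two-sided exact p-value = sum of Bin(8,0.5) probabilities at or below the observed probability = 0.726562.
Step 5: alpha = 0.1. fail to reject H0.

n_eff = 8, pos = 3, neg = 5, p = 0.726562, fail to reject H0.


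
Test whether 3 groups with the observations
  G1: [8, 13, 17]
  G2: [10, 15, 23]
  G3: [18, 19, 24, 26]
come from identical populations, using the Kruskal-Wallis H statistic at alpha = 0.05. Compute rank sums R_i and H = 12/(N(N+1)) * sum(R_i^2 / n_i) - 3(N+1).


Step 1: Combine all N = 10 observations and assign midranks.
sorted (value, group, rank): (8,G1,1), (10,G2,2), (13,G1,3), (15,G2,4), (17,G1,5), (18,G3,6), (19,G3,7), (23,G2,8), (24,G3,9), (26,G3,10)
Step 2: Sum ranks within each group.
R_1 = 9 (n_1 = 3)
R_2 = 14 (n_2 = 3)
R_3 = 32 (n_3 = 4)
Step 3: H = 12/(N(N+1)) * sum(R_i^2/n_i) - 3(N+1)
     = 12/(10*11) * (9^2/3 + 14^2/3 + 32^2/4) - 3*11
     = 0.109091 * 348.333 - 33
     = 5.000000.
Step 4: No ties, so H is used without correction.
Step 5: Under H0, H ~ chi^2(2); p-value = 0.082085.
Step 6: alpha = 0.05. fail to reject H0.

H = 5.0000, df = 2, p = 0.082085, fail to reject H0.


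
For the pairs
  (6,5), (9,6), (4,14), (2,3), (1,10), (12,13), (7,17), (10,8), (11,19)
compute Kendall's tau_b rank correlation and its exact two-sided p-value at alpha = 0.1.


Step 1: Enumerate the 36 unordered pairs (i,j) with i<j and classify each by sign(x_j-x_i) * sign(y_j-y_i).
  (1,2):dx=+3,dy=+1->C; (1,3):dx=-2,dy=+9->D; (1,4):dx=-4,dy=-2->C; (1,5):dx=-5,dy=+5->D
  (1,6):dx=+6,dy=+8->C; (1,7):dx=+1,dy=+12->C; (1,8):dx=+4,dy=+3->C; (1,9):dx=+5,dy=+14->C
  (2,3):dx=-5,dy=+8->D; (2,4):dx=-7,dy=-3->C; (2,5):dx=-8,dy=+4->D; (2,6):dx=+3,dy=+7->C
  (2,7):dx=-2,dy=+11->D; (2,8):dx=+1,dy=+2->C; (2,9):dx=+2,dy=+13->C; (3,4):dx=-2,dy=-11->C
  (3,5):dx=-3,dy=-4->C; (3,6):dx=+8,dy=-1->D; (3,7):dx=+3,dy=+3->C; (3,8):dx=+6,dy=-6->D
  (3,9):dx=+7,dy=+5->C; (4,5):dx=-1,dy=+7->D; (4,6):dx=+10,dy=+10->C; (4,7):dx=+5,dy=+14->C
  (4,8):dx=+8,dy=+5->C; (4,9):dx=+9,dy=+16->C; (5,6):dx=+11,dy=+3->C; (5,7):dx=+6,dy=+7->C
  (5,8):dx=+9,dy=-2->D; (5,9):dx=+10,dy=+9->C; (6,7):dx=-5,dy=+4->D; (6,8):dx=-2,dy=-5->C
  (6,9):dx=-1,dy=+6->D; (7,8):dx=+3,dy=-9->D; (7,9):dx=+4,dy=+2->C; (8,9):dx=+1,dy=+11->C
Step 2: C = 24, D = 12, total pairs = 36.
Step 3: tau = (C - D)/(n(n-1)/2) = (24 - 12)/36 = 0.333333.
Step 4: Exact two-sided p-value (enumerate n! = 362880 permutations of y under H0): p = 0.259518.
Step 5: alpha = 0.1. fail to reject H0.

tau_b = 0.3333 (C=24, D=12), p = 0.259518, fail to reject H0.


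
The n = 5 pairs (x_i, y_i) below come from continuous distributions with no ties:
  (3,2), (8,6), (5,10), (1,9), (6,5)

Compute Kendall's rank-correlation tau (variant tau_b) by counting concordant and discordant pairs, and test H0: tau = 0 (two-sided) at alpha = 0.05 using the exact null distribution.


Step 1: Enumerate the 10 unordered pairs (i,j) with i<j and classify each by sign(x_j-x_i) * sign(y_j-y_i).
  (1,2):dx=+5,dy=+4->C; (1,3):dx=+2,dy=+8->C; (1,4):dx=-2,dy=+7->D; (1,5):dx=+3,dy=+3->C
  (2,3):dx=-3,dy=+4->D; (2,4):dx=-7,dy=+3->D; (2,5):dx=-2,dy=-1->C; (3,4):dx=-4,dy=-1->C
  (3,5):dx=+1,dy=-5->D; (4,5):dx=+5,dy=-4->D
Step 2: C = 5, D = 5, total pairs = 10.
Step 3: tau = (C - D)/(n(n-1)/2) = (5 - 5)/10 = 0.000000.
Step 4: Exact two-sided p-value (enumerate n! = 120 permutations of y under H0): p = 1.000000.
Step 5: alpha = 0.05. fail to reject H0.

tau_b = 0.0000 (C=5, D=5), p = 1.000000, fail to reject H0.


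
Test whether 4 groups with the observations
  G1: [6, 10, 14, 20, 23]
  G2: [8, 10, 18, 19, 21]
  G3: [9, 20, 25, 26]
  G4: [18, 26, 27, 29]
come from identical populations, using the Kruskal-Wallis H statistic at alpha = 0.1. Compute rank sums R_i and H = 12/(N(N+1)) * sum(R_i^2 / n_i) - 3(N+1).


Step 1: Combine all N = 18 observations and assign midranks.
sorted (value, group, rank): (6,G1,1), (8,G2,2), (9,G3,3), (10,G1,4.5), (10,G2,4.5), (14,G1,6), (18,G2,7.5), (18,G4,7.5), (19,G2,9), (20,G1,10.5), (20,G3,10.5), (21,G2,12), (23,G1,13), (25,G3,14), (26,G3,15.5), (26,G4,15.5), (27,G4,17), (29,G4,18)
Step 2: Sum ranks within each group.
R_1 = 35 (n_1 = 5)
R_2 = 35 (n_2 = 5)
R_3 = 43 (n_3 = 4)
R_4 = 58 (n_4 = 4)
Step 3: H = 12/(N(N+1)) * sum(R_i^2/n_i) - 3(N+1)
     = 12/(18*19) * (35^2/5 + 35^2/5 + 43^2/4 + 58^2/4) - 3*19
     = 0.035088 * 1793.25 - 57
     = 5.921053.
Step 4: Ties present; correction factor C = 1 - 24/(18^3 - 18) = 0.995872. Corrected H = 5.921053 / 0.995872 = 5.945596.
Step 5: Under H0, H ~ chi^2(3); p-value = 0.114287.
Step 6: alpha = 0.1. fail to reject H0.

H = 5.9456, df = 3, p = 0.114287, fail to reject H0.


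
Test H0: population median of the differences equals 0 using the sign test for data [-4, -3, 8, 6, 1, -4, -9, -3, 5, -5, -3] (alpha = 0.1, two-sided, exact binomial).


Step 1: Discard zero differences. Original n = 11; n_eff = number of nonzero differences = 11.
Nonzero differences (with sign): -4, -3, +8, +6, +1, -4, -9, -3, +5, -5, -3
Step 2: Count signs: positive = 4, negative = 7.
Step 3: Under H0: P(positive) = 0.5, so the number of positives S ~ Bin(11, 0.5).
Step 4: Two-sided exact p-value = sum of Bin(11,0.5) probabilities at or below the observed probability = 0.548828.
Step 5: alpha = 0.1. fail to reject H0.

n_eff = 11, pos = 4, neg = 7, p = 0.548828, fail to reject H0.


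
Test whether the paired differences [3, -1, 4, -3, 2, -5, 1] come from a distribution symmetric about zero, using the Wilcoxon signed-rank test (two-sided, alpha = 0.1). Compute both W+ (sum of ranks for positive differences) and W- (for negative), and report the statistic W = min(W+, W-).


Step 1: Drop any zero differences (none here) and take |d_i|.
|d| = [3, 1, 4, 3, 2, 5, 1]
Step 2: Midrank |d_i| (ties get averaged ranks).
ranks: |3|->4.5, |1|->1.5, |4|->6, |3|->4.5, |2|->3, |5|->7, |1|->1.5
Step 3: Attach original signs; sum ranks with positive sign and with negative sign.
W+ = 4.5 + 6 + 3 + 1.5 = 15
W- = 1.5 + 4.5 + 7 = 13
(Check: W+ + W- = 28 should equal n(n+1)/2 = 28.)
Step 4: Test statistic W = min(W+, W-) = 13.
Step 5: Ties in |d|, so use the tie-corrected normal approximation.
        E[W] = n(n+1)/4 = 7*8/4 = 14.
        Tie groups: |d|=1 (t=2), |d|=3 (t=2); sum(t^3 - t) = 12.
        Var[W] = n(n+1)(2n+1)/24 - sum(t^3-t)/48 = 840/24 - 12/48 = 34.75.
        z = (W - E[W]) / sqrt(Var[W]) = (13 - 14) / 5.8949 = -0.1696.
        Two-sided p = 2*Phi(z) = 0.865295.
Step 6: alpha = 0.1. fail to reject H0.

W+ = 15, W- = 13, W = min = 13, p = 0.865295, fail to reject H0.


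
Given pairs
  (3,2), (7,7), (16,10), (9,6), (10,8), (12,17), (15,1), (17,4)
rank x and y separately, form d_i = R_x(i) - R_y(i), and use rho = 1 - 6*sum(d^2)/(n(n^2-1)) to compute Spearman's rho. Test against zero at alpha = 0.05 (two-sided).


Step 1: Rank x and y separately (midranks; no ties here).
rank(x): 3->1, 7->2, 16->7, 9->3, 10->4, 12->5, 15->6, 17->8
rank(y): 2->2, 7->5, 10->7, 6->4, 8->6, 17->8, 1->1, 4->3
Step 2: d_i = R_x(i) - R_y(i); compute d_i^2.
  (1-2)^2=1, (2-5)^2=9, (7-7)^2=0, (3-4)^2=1, (4-6)^2=4, (5-8)^2=9, (6-1)^2=25, (8-3)^2=25
sum(d^2) = 74.
Step 3: rho = 1 - 6*74 / (8*(8^2 - 1)) = 1 - 444/504 = 0.119048.
Step 4: Under H0, t = rho * sqrt((n-2)/(1-rho^2)) = 0.2937 ~ t(6).
Step 5: Two-sided p-value from the t-distribution with 6 df = 0.778886.
Step 6: alpha = 0.05. fail to reject H0.

rho = 0.1190, p = 0.778886, fail to reject H0 at alpha = 0.05.


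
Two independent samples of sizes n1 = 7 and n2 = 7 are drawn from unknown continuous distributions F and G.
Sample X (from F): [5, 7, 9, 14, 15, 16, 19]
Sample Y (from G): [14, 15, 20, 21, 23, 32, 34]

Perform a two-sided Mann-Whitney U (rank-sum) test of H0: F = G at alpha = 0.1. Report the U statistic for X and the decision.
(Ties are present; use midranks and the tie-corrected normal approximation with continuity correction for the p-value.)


Step 1: Combine and sort all 14 observations; assign midranks.
sorted (value, group): (5,X), (7,X), (9,X), (14,X), (14,Y), (15,X), (15,Y), (16,X), (19,X), (20,Y), (21,Y), (23,Y), (32,Y), (34,Y)
ranks: 5->1, 7->2, 9->3, 14->4.5, 14->4.5, 15->6.5, 15->6.5, 16->8, 19->9, 20->10, 21->11, 23->12, 32->13, 34->14
Step 2: Rank sum for X: R1 = 1 + 2 + 3 + 4.5 + 6.5 + 8 + 9 = 34.
Step 3: U_X = R1 - n1(n1+1)/2 = 34 - 7*8/2 = 34 - 28 = 6.
       U_Y = n1*n2 - U_X = 49 - 6 = 43.
Step 4: Ties are present, so use the tie-corrected normal approximation (with continuity correction) for the p-value.
Step 5: p-value = 0.021165; compare to alpha = 0.1. reject H0.

U_X = 6, p = 0.021165, reject H0 at alpha = 0.1.


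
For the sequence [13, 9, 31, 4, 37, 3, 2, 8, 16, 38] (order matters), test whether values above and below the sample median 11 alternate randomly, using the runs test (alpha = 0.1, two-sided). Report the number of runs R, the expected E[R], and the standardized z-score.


Step 1: Compute median = 11; label A = above, B = below.
Labels in order: ABABABBBAA  (n_A = 5, n_B = 5)
Step 2: Count runs R = 7.
Step 3: Under H0 (random ordering), E[R] = 2*n_A*n_B/(n_A+n_B) + 1 = 2*5*5/10 + 1 = 6.0000.
        Var[R] = 2*n_A*n_B*(2*n_A*n_B - n_A - n_B) / ((n_A+n_B)^2 * (n_A+n_B-1)) = 2000/900 = 2.2222.
        SD[R] = 1.4907.
Step 4: Continuity-corrected z = (R - 0.5 - E[R]) / SD[R] = (7 - 0.5 - 6.0000) / 1.4907 = 0.3354.
Step 5: Two-sided p-value via normal approximation = 2*(1 - Phi(|z|)) = 0.737316.
Step 6: alpha = 0.1. fail to reject H0.

R = 7, z = 0.3354, p = 0.737316, fail to reject H0.


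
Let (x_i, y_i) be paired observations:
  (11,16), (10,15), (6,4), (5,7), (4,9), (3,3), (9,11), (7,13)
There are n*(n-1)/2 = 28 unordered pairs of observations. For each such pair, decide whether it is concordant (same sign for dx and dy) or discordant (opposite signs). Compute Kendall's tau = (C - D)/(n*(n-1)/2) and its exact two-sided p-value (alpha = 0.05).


Step 1: Enumerate the 28 unordered pairs (i,j) with i<j and classify each by sign(x_j-x_i) * sign(y_j-y_i).
  (1,2):dx=-1,dy=-1->C; (1,3):dx=-5,dy=-12->C; (1,4):dx=-6,dy=-9->C; (1,5):dx=-7,dy=-7->C
  (1,6):dx=-8,dy=-13->C; (1,7):dx=-2,dy=-5->C; (1,8):dx=-4,dy=-3->C; (2,3):dx=-4,dy=-11->C
  (2,4):dx=-5,dy=-8->C; (2,5):dx=-6,dy=-6->C; (2,6):dx=-7,dy=-12->C; (2,7):dx=-1,dy=-4->C
  (2,8):dx=-3,dy=-2->C; (3,4):dx=-1,dy=+3->D; (3,5):dx=-2,dy=+5->D; (3,6):dx=-3,dy=-1->C
  (3,7):dx=+3,dy=+7->C; (3,8):dx=+1,dy=+9->C; (4,5):dx=-1,dy=+2->D; (4,6):dx=-2,dy=-4->C
  (4,7):dx=+4,dy=+4->C; (4,8):dx=+2,dy=+6->C; (5,6):dx=-1,dy=-6->C; (5,7):dx=+5,dy=+2->C
  (5,8):dx=+3,dy=+4->C; (6,7):dx=+6,dy=+8->C; (6,8):dx=+4,dy=+10->C; (7,8):dx=-2,dy=+2->D
Step 2: C = 24, D = 4, total pairs = 28.
Step 3: tau = (C - D)/(n(n-1)/2) = (24 - 4)/28 = 0.714286.
Step 4: Exact two-sided p-value (enumerate n! = 40320 permutations of y under H0): p = 0.014137.
Step 5: alpha = 0.05. reject H0.

tau_b = 0.7143 (C=24, D=4), p = 0.014137, reject H0.


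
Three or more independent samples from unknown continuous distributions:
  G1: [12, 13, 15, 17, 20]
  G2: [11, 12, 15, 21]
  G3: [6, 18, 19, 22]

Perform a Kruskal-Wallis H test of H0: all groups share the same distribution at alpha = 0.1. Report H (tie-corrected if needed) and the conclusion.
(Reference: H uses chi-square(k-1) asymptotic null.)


Step 1: Combine all N = 13 observations and assign midranks.
sorted (value, group, rank): (6,G3,1), (11,G2,2), (12,G1,3.5), (12,G2,3.5), (13,G1,5), (15,G1,6.5), (15,G2,6.5), (17,G1,8), (18,G3,9), (19,G3,10), (20,G1,11), (21,G2,12), (22,G3,13)
Step 2: Sum ranks within each group.
R_1 = 34 (n_1 = 5)
R_2 = 24 (n_2 = 4)
R_3 = 33 (n_3 = 4)
Step 3: H = 12/(N(N+1)) * sum(R_i^2/n_i) - 3(N+1)
     = 12/(13*14) * (34^2/5 + 24^2/4 + 33^2/4) - 3*14
     = 0.065934 * 647.45 - 42
     = 0.689011.
Step 4: Ties present; correction factor C = 1 - 12/(13^3 - 13) = 0.994505. Corrected H = 0.689011 / 0.994505 = 0.692818.
Step 5: Under H0, H ~ chi^2(2); p-value = 0.707223.
Step 6: alpha = 0.1. fail to reject H0.

H = 0.6928, df = 2, p = 0.707223, fail to reject H0.


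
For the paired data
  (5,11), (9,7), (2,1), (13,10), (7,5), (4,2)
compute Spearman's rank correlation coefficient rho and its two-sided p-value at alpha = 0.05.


Step 1: Rank x and y separately (midranks; no ties here).
rank(x): 5->3, 9->5, 2->1, 13->6, 7->4, 4->2
rank(y): 11->6, 7->4, 1->1, 10->5, 5->3, 2->2
Step 2: d_i = R_x(i) - R_y(i); compute d_i^2.
  (3-6)^2=9, (5-4)^2=1, (1-1)^2=0, (6-5)^2=1, (4-3)^2=1, (2-2)^2=0
sum(d^2) = 12.
Step 3: rho = 1 - 6*12 / (6*(6^2 - 1)) = 1 - 72/210 = 0.657143.
Step 4: Under H0, t = rho * sqrt((n-2)/(1-rho^2)) = 1.7436 ~ t(4).
Step 5: Two-sided p-value from the t-distribution with 4 df = 0.156175.
Step 6: alpha = 0.05. fail to reject H0.

rho = 0.6571, p = 0.156175, fail to reject H0 at alpha = 0.05.


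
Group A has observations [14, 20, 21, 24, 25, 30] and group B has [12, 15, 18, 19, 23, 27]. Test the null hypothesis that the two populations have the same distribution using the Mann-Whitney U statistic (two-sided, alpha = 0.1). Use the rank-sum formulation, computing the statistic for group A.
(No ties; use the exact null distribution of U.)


Step 1: Combine and sort all 12 observations; assign midranks.
sorted (value, group): (12,Y), (14,X), (15,Y), (18,Y), (19,Y), (20,X), (21,X), (23,Y), (24,X), (25,X), (27,Y), (30,X)
ranks: 12->1, 14->2, 15->3, 18->4, 19->5, 20->6, 21->7, 23->8, 24->9, 25->10, 27->11, 30->12
Step 2: Rank sum for X: R1 = 2 + 6 + 7 + 9 + 10 + 12 = 46.
Step 3: U_X = R1 - n1(n1+1)/2 = 46 - 6*7/2 = 46 - 21 = 25.
       U_Y = n1*n2 - U_X = 36 - 25 = 11.
Step 4: No ties, so the exact null distribution of U (based on enumerating the C(12,6) = 924 equally likely rank assignments) gives the two-sided p-value.
Step 5: p-value = 0.309524; compare to alpha = 0.1. fail to reject H0.

U_X = 25, p = 0.309524, fail to reject H0 at alpha = 0.1.


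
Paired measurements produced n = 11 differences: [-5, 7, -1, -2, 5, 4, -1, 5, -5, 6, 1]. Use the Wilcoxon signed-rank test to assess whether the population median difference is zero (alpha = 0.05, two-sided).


Step 1: Drop any zero differences (none here) and take |d_i|.
|d| = [5, 7, 1, 2, 5, 4, 1, 5, 5, 6, 1]
Step 2: Midrank |d_i| (ties get averaged ranks).
ranks: |5|->7.5, |7|->11, |1|->2, |2|->4, |5|->7.5, |4|->5, |1|->2, |5|->7.5, |5|->7.5, |6|->10, |1|->2
Step 3: Attach original signs; sum ranks with positive sign and with negative sign.
W+ = 11 + 7.5 + 5 + 7.5 + 10 + 2 = 43
W- = 7.5 + 2 + 4 + 2 + 7.5 = 23
(Check: W+ + W- = 66 should equal n(n+1)/2 = 66.)
Step 4: Test statistic W = min(W+, W-) = 23.
Step 5: Ties in |d|, so use the tie-corrected normal approximation.
        E[W] = n(n+1)/4 = 11*12/4 = 33.
        Tie groups: |d|=1 (t=3), |d|=5 (t=4); sum(t^3 - t) = 84.
        Var[W] = n(n+1)(2n+1)/24 - sum(t^3-t)/48 = 3036/24 - 84/48 = 124.75.
        z = (W - E[W]) / sqrt(Var[W]) = (23 - 33) / 11.1692 = -0.8953.
        Two-sided p = 2*Phi(z) = 0.370614.
Step 6: alpha = 0.05. fail to reject H0.

W+ = 43, W- = 23, W = min = 23, p = 0.370614, fail to reject H0.


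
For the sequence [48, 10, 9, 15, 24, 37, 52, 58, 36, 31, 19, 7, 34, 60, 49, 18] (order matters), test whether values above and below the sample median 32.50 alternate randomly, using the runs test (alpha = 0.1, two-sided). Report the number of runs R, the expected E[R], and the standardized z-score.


Step 1: Compute median = 32.50; label A = above, B = below.
Labels in order: ABBBBAAAABBBAAAB  (n_A = 8, n_B = 8)
Step 2: Count runs R = 6.
Step 3: Under H0 (random ordering), E[R] = 2*n_A*n_B/(n_A+n_B) + 1 = 2*8*8/16 + 1 = 9.0000.
        Var[R] = 2*n_A*n_B*(2*n_A*n_B - n_A - n_B) / ((n_A+n_B)^2 * (n_A+n_B-1)) = 14336/3840 = 3.7333.
        SD[R] = 1.9322.
Step 4: Continuity-corrected z = (R + 0.5 - E[R]) / SD[R] = (6 + 0.5 - 9.0000) / 1.9322 = -1.2939.
Step 5: Two-sided p-value via normal approximation = 2*(1 - Phi(|z|)) = 0.195709.
Step 6: alpha = 0.1. fail to reject H0.

R = 6, z = -1.2939, p = 0.195709, fail to reject H0.


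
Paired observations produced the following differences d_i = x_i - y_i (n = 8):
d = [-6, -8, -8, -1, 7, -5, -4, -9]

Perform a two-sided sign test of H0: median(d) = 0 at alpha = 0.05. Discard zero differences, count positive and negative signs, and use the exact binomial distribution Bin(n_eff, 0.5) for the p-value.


Step 1: Discard zero differences. Original n = 8; n_eff = number of nonzero differences = 8.
Nonzero differences (with sign): -6, -8, -8, -1, +7, -5, -4, -9
Step 2: Count signs: positive = 1, negative = 7.
Step 3: Under H0: P(positive) = 0.5, so the number of positives S ~ Bin(8, 0.5).
Step 4: Two-sided exact p-value = sum of Bin(8,0.5) probabilities at or below the observed probability = 0.070312.
Step 5: alpha = 0.05. fail to reject H0.

n_eff = 8, pos = 1, neg = 7, p = 0.070312, fail to reject H0.


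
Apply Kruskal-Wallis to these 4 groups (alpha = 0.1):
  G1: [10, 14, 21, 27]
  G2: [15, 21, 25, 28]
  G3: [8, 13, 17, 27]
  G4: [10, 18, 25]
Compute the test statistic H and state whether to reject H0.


Step 1: Combine all N = 15 observations and assign midranks.
sorted (value, group, rank): (8,G3,1), (10,G1,2.5), (10,G4,2.5), (13,G3,4), (14,G1,5), (15,G2,6), (17,G3,7), (18,G4,8), (21,G1,9.5), (21,G2,9.5), (25,G2,11.5), (25,G4,11.5), (27,G1,13.5), (27,G3,13.5), (28,G2,15)
Step 2: Sum ranks within each group.
R_1 = 30.5 (n_1 = 4)
R_2 = 42 (n_2 = 4)
R_3 = 25.5 (n_3 = 4)
R_4 = 22 (n_4 = 3)
Step 3: H = 12/(N(N+1)) * sum(R_i^2/n_i) - 3(N+1)
     = 12/(15*16) * (30.5^2/4 + 42^2/4 + 25.5^2/4 + 22^2/3) - 3*16
     = 0.050000 * 997.458 - 48
     = 1.872917.
Step 4: Ties present; correction factor C = 1 - 24/(15^3 - 15) = 0.992857. Corrected H = 1.872917 / 0.992857 = 1.886391.
Step 5: Under H0, H ~ chi^2(3); p-value = 0.596318.
Step 6: alpha = 0.1. fail to reject H0.

H = 1.8864, df = 3, p = 0.596318, fail to reject H0.


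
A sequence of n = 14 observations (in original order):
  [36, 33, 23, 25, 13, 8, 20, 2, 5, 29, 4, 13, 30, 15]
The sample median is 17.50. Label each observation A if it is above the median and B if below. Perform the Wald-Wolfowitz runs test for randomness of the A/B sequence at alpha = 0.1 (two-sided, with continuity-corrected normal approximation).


Step 1: Compute median = 17.50; label A = above, B = below.
Labels in order: AAAABBABBABBAB  (n_A = 7, n_B = 7)
Step 2: Count runs R = 8.
Step 3: Under H0 (random ordering), E[R] = 2*n_A*n_B/(n_A+n_B) + 1 = 2*7*7/14 + 1 = 8.0000.
        Var[R] = 2*n_A*n_B*(2*n_A*n_B - n_A - n_B) / ((n_A+n_B)^2 * (n_A+n_B-1)) = 8232/2548 = 3.2308.
        SD[R] = 1.7974.
Step 4: R = E[R], so z = 0 with no continuity correction.
Step 5: Two-sided p-value via normal approximation = 2*(1 - Phi(|z|)) = 1.000000.
Step 6: alpha = 0.1. fail to reject H0.

R = 8, z = 0.0000, p = 1.000000, fail to reject H0.


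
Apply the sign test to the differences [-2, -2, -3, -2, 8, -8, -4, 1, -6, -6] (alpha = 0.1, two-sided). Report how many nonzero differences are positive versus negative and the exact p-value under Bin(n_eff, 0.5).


Step 1: Discard zero differences. Original n = 10; n_eff = number of nonzero differences = 10.
Nonzero differences (with sign): -2, -2, -3, -2, +8, -8, -4, +1, -6, -6
Step 2: Count signs: positive = 2, negative = 8.
Step 3: Under H0: P(positive) = 0.5, so the number of positives S ~ Bin(10, 0.5).
Step 4: Two-sided exact p-value = sum of Bin(10,0.5) probabilities at or below the observed probability = 0.109375.
Step 5: alpha = 0.1. fail to reject H0.

n_eff = 10, pos = 2, neg = 8, p = 0.109375, fail to reject H0.


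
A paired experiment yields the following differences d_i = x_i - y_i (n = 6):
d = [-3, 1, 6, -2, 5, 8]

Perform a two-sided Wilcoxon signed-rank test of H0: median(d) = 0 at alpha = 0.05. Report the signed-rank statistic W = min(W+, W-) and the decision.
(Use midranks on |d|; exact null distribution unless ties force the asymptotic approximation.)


Step 1: Drop any zero differences (none here) and take |d_i|.
|d| = [3, 1, 6, 2, 5, 8]
Step 2: Midrank |d_i| (ties get averaged ranks).
ranks: |3|->3, |1|->1, |6|->5, |2|->2, |5|->4, |8|->6
Step 3: Attach original signs; sum ranks with positive sign and with negative sign.
W+ = 1 + 5 + 4 + 6 = 16
W- = 3 + 2 = 5
(Check: W+ + W- = 21 should equal n(n+1)/2 = 21.)
Step 4: Test statistic W = min(W+, W-) = 5.
Step 5: No ties, so the exact null distribution over the 2^6 = 64 sign assignments gives the two-sided p-value = 0.312500.
Step 6: alpha = 0.05. fail to reject H0.

W+ = 16, W- = 5, W = min = 5, p = 0.312500, fail to reject H0.


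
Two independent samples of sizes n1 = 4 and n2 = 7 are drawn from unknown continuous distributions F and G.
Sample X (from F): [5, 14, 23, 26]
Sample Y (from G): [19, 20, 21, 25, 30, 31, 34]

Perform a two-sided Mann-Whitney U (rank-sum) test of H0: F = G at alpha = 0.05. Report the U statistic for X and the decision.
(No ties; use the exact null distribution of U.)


Step 1: Combine and sort all 11 observations; assign midranks.
sorted (value, group): (5,X), (14,X), (19,Y), (20,Y), (21,Y), (23,X), (25,Y), (26,X), (30,Y), (31,Y), (34,Y)
ranks: 5->1, 14->2, 19->3, 20->4, 21->5, 23->6, 25->7, 26->8, 30->9, 31->10, 34->11
Step 2: Rank sum for X: R1 = 1 + 2 + 6 + 8 = 17.
Step 3: U_X = R1 - n1(n1+1)/2 = 17 - 4*5/2 = 17 - 10 = 7.
       U_Y = n1*n2 - U_X = 28 - 7 = 21.
Step 4: No ties, so the exact null distribution of U (based on enumerating the C(11,4) = 330 equally likely rank assignments) gives the two-sided p-value.
Step 5: p-value = 0.230303; compare to alpha = 0.05. fail to reject H0.

U_X = 7, p = 0.230303, fail to reject H0 at alpha = 0.05.


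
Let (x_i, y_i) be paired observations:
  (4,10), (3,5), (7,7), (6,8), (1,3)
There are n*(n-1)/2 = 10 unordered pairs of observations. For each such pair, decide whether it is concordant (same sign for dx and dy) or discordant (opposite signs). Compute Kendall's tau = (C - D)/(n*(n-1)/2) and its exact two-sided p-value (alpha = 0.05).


Step 1: Enumerate the 10 unordered pairs (i,j) with i<j and classify each by sign(x_j-x_i) * sign(y_j-y_i).
  (1,2):dx=-1,dy=-5->C; (1,3):dx=+3,dy=-3->D; (1,4):dx=+2,dy=-2->D; (1,5):dx=-3,dy=-7->C
  (2,3):dx=+4,dy=+2->C; (2,4):dx=+3,dy=+3->C; (2,5):dx=-2,dy=-2->C; (3,4):dx=-1,dy=+1->D
  (3,5):dx=-6,dy=-4->C; (4,5):dx=-5,dy=-5->C
Step 2: C = 7, D = 3, total pairs = 10.
Step 3: tau = (C - D)/(n(n-1)/2) = (7 - 3)/10 = 0.400000.
Step 4: Exact two-sided p-value (enumerate n! = 120 permutations of y under H0): p = 0.483333.
Step 5: alpha = 0.05. fail to reject H0.

tau_b = 0.4000 (C=7, D=3), p = 0.483333, fail to reject H0.


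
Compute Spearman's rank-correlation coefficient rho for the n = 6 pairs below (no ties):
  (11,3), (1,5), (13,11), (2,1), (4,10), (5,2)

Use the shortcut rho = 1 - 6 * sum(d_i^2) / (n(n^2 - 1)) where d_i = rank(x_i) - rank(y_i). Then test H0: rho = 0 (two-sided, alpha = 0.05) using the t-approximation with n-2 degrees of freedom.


Step 1: Rank x and y separately (midranks; no ties here).
rank(x): 11->5, 1->1, 13->6, 2->2, 4->3, 5->4
rank(y): 3->3, 5->4, 11->6, 1->1, 10->5, 2->2
Step 2: d_i = R_x(i) - R_y(i); compute d_i^2.
  (5-3)^2=4, (1-4)^2=9, (6-6)^2=0, (2-1)^2=1, (3-5)^2=4, (4-2)^2=4
sum(d^2) = 22.
Step 3: rho = 1 - 6*22 / (6*(6^2 - 1)) = 1 - 132/210 = 0.371429.
Step 4: Under H0, t = rho * sqrt((n-2)/(1-rho^2)) = 0.8001 ~ t(4).
Step 5: Two-sided p-value from the t-distribution with 4 df = 0.468478.
Step 6: alpha = 0.05. fail to reject H0.

rho = 0.3714, p = 0.468478, fail to reject H0 at alpha = 0.05.


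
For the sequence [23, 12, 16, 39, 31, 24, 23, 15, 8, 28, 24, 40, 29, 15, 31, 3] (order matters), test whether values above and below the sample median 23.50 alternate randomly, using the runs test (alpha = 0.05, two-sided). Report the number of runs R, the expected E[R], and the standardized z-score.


Step 1: Compute median = 23.50; label A = above, B = below.
Labels in order: BBBAAABBBAAAABAB  (n_A = 8, n_B = 8)
Step 2: Count runs R = 7.
Step 3: Under H0 (random ordering), E[R] = 2*n_A*n_B/(n_A+n_B) + 1 = 2*8*8/16 + 1 = 9.0000.
        Var[R] = 2*n_A*n_B*(2*n_A*n_B - n_A - n_B) / ((n_A+n_B)^2 * (n_A+n_B-1)) = 14336/3840 = 3.7333.
        SD[R] = 1.9322.
Step 4: Continuity-corrected z = (R + 0.5 - E[R]) / SD[R] = (7 + 0.5 - 9.0000) / 1.9322 = -0.7763.
Step 5: Two-sided p-value via normal approximation = 2*(1 - Phi(|z|)) = 0.437558.
Step 6: alpha = 0.05. fail to reject H0.

R = 7, z = -0.7763, p = 0.437558, fail to reject H0.


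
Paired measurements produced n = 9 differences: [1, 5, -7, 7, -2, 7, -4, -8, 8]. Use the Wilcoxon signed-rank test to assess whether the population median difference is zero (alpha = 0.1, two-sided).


Step 1: Drop any zero differences (none here) and take |d_i|.
|d| = [1, 5, 7, 7, 2, 7, 4, 8, 8]
Step 2: Midrank |d_i| (ties get averaged ranks).
ranks: |1|->1, |5|->4, |7|->6, |7|->6, |2|->2, |7|->6, |4|->3, |8|->8.5, |8|->8.5
Step 3: Attach original signs; sum ranks with positive sign and with negative sign.
W+ = 1 + 4 + 6 + 6 + 8.5 = 25.5
W- = 6 + 2 + 3 + 8.5 = 19.5
(Check: W+ + W- = 45 should equal n(n+1)/2 = 45.)
Step 4: Test statistic W = min(W+, W-) = 19.5.
Step 5: Ties in |d|, so use the tie-corrected normal approximation.
        E[W] = n(n+1)/4 = 9*10/4 = 22.5.
        Tie groups: |d|=7 (t=3), |d|=8 (t=2); sum(t^3 - t) = 30.
        Var[W] = n(n+1)(2n+1)/24 - sum(t^3-t)/48 = 1710/24 - 30/48 = 70.625.
        z = (W - E[W]) / sqrt(Var[W]) = (19.5 - 22.5) / 8.4039 = -0.3570.
        Two-sided p = 2*Phi(z) = 0.721108.
Step 6: alpha = 0.1. fail to reject H0.

W+ = 25.5, W- = 19.5, W = min = 19.5, p = 0.721108, fail to reject H0.


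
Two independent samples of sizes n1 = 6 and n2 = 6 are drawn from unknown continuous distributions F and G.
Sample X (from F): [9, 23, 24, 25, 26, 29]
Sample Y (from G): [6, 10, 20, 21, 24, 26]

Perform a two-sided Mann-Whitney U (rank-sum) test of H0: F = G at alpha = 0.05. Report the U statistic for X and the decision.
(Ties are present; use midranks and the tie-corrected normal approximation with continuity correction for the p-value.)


Step 1: Combine and sort all 12 observations; assign midranks.
sorted (value, group): (6,Y), (9,X), (10,Y), (20,Y), (21,Y), (23,X), (24,X), (24,Y), (25,X), (26,X), (26,Y), (29,X)
ranks: 6->1, 9->2, 10->3, 20->4, 21->5, 23->6, 24->7.5, 24->7.5, 25->9, 26->10.5, 26->10.5, 29->12
Step 2: Rank sum for X: R1 = 2 + 6 + 7.5 + 9 + 10.5 + 12 = 47.
Step 3: U_X = R1 - n1(n1+1)/2 = 47 - 6*7/2 = 47 - 21 = 26.
       U_Y = n1*n2 - U_X = 36 - 26 = 10.
Step 4: Ties are present, so use the tie-corrected normal approximation (with continuity correction) for the p-value.
Step 5: p-value = 0.228133; compare to alpha = 0.05. fail to reject H0.

U_X = 26, p = 0.228133, fail to reject H0 at alpha = 0.05.
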